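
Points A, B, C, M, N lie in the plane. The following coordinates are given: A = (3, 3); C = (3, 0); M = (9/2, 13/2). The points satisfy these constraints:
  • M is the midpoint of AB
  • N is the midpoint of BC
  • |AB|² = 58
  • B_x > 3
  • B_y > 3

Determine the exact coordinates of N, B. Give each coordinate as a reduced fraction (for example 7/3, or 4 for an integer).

N = (9/2, 5)
B = (6, 10)

1. B_x = 6  [B = 2·M−A = 2·(9/2, 13/2)−(3, 3)]
2. B_y = 10  [B = 2·M−A = 2·(9/2, 13/2)−(3, 3)]
   so B = (6, 10)
3. N_x = 9/2  [2·N = B+C = (6, 10)+(3, 0)]
4. N_y = 5  [2·N = B+C = (6, 10)+(3, 0)]
   so N = (9/2, 5)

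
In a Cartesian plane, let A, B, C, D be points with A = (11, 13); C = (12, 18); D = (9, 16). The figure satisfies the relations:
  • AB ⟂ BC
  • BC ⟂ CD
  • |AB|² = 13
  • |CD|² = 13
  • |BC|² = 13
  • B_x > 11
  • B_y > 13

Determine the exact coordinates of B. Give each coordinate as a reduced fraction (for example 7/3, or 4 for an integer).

1. B_x = 14  [[BC ⟂ CD ⇒ 3x+2y-72=0] ∩ [|B−(11, 13)|²=13]]
2. B_y = 15  [[BC ⟂ CD ⇒ 3x+2y-72=0] ∩ [|B−(11, 13)|²=13]]
   so B = (14, 15)

B = (14, 15)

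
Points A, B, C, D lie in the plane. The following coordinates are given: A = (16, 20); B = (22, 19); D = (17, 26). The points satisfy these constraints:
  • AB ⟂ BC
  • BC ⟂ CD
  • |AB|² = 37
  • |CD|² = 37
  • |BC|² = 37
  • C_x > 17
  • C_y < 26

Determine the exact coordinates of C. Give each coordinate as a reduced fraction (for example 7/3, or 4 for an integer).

C = (23, 25)

1. C_x = 23  [[AB ⟂ BC ⇒ 6x-1y-113=0] ∩ [|C−(17, 26)|²=37]]
2. C_y = 25  [[AB ⟂ BC ⇒ 6x-1y-113=0] ∩ [|C−(17, 26)|²=37]]
   so C = (23, 25)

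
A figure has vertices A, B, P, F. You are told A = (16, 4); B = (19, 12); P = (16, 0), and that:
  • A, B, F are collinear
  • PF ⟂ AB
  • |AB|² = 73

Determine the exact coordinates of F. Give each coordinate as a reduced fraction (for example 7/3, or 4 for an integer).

1. F_x = 1072/73  [[A, B, F are collinear ⇒ -8x+3y+116=0] ∩ [PF ⟂ AB ⇒ 3x+8y-48=0]]
2. F_y = 36/73  [[A, B, F are collinear ⇒ -8x+3y+116=0] ∩ [PF ⟂ AB ⇒ 3x+8y-48=0]]
   so F = (1072/73, 36/73)

F = (1072/73, 36/73)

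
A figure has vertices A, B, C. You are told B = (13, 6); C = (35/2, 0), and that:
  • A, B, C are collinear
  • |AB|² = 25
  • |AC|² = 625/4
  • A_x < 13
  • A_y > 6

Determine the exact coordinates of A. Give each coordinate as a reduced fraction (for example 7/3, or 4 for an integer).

1. A_x = 10  [[A, B, C are collinear ⇒ 6x+9/2y-105=0] ∩ [|A−(13, 6)|²=25]]
2. A_y = 10  [[A, B, C are collinear ⇒ 6x+9/2y-105=0] ∩ [|A−(13, 6)|²=25]]
   so A = (10, 10)

A = (10, 10)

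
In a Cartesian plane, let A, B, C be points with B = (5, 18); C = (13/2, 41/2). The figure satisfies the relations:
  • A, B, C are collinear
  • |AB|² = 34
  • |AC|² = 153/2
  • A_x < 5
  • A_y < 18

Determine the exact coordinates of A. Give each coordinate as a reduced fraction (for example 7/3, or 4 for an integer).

A = (2, 13)

1. A_x = 2  [[A, B, C are collinear ⇒ -5/2x+3/2y-29/2=0] ∩ [|A−(5, 18)|²=34]]
2. A_y = 13  [[A, B, C are collinear ⇒ -5/2x+3/2y-29/2=0] ∩ [|A−(5, 18)|²=34]]
   so A = (2, 13)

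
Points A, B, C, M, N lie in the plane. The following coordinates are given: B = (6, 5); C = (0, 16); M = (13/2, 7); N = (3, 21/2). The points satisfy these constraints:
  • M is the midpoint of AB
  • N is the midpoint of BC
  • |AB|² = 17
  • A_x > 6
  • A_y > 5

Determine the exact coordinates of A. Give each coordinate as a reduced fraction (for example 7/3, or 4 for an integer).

1. A_x = 7  [A = 2·M−B = 2·(13/2, 7)−(6, 5)]
2. A_y = 9  [A = 2·M−B = 2·(13/2, 7)−(6, 5)]
   so A = (7, 9)

A = (7, 9)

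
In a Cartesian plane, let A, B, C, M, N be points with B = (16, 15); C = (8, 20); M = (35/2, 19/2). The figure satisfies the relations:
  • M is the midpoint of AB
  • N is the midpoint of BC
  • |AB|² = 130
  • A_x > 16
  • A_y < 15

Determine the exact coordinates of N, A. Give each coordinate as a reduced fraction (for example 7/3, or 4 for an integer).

1. A_x = 19  [A = 2·M−B = 2·(35/2, 19/2)−(16, 15)]
2. A_y = 4  [A = 2·M−B = 2·(35/2, 19/2)−(16, 15)]
   so A = (19, 4)
3. N_x = 12  [2·N = B+C = (16, 15)+(8, 20)]
4. N_y = 35/2  [2·N = B+C = (16, 15)+(8, 20)]
   so N = (12, 35/2)

N = (12, 35/2)
A = (19, 4)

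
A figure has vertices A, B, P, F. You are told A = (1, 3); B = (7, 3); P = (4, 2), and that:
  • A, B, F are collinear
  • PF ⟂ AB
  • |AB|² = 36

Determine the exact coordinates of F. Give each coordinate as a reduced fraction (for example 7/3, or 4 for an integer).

1. F_x = 4  [[A, B, F are collinear ⇒ 6y-18=0] ∩ [PF ⟂ AB ⇒ 6x-24=0]]
2. F_y = 3  [[A, B, F are collinear ⇒ 6y-18=0] ∩ [PF ⟂ AB ⇒ 6x-24=0]]
   so F = (4, 3)

F = (4, 3)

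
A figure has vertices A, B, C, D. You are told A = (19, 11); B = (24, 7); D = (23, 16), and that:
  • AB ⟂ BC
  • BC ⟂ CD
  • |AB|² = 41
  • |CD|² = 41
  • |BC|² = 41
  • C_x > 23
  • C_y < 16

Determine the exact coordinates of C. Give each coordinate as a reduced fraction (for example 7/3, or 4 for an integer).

1. C_x = 28  [[AB ⟂ BC ⇒ 5x-4y-92=0] ∩ [|C−(23, 16)|²=41]]
2. C_y = 12  [[AB ⟂ BC ⇒ 5x-4y-92=0] ∩ [|C−(23, 16)|²=41]]
   so C = (28, 12)

C = (28, 12)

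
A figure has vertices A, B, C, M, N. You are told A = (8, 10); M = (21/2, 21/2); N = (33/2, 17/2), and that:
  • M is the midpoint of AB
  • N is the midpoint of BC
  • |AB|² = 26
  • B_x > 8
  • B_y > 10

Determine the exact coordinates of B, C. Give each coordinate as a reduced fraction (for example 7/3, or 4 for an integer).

1. B_x = 13  [B = 2·M−A = 2·(21/2, 21/2)−(8, 10)]
2. B_y = 11  [B = 2·M−A = 2·(21/2, 21/2)−(8, 10)]
   so B = (13, 11)
3. C_x = 20  [C = 2·N−B = 2·(33/2, 17/2)−(13, 11)]
4. C_y = 6  [C = 2·N−B = 2·(33/2, 17/2)−(13, 11)]
   so C = (20, 6)

B = (13, 11)
C = (20, 6)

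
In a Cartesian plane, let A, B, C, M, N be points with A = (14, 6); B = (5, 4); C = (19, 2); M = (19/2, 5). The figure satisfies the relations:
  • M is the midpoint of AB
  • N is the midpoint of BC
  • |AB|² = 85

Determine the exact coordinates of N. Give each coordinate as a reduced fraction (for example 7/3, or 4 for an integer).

1. N_x = 12  [2·N = B+C = (5, 4)+(19, 2)]
2. N_y = 3  [2·N = B+C = (5, 4)+(19, 2)]
   so N = (12, 3)

N = (12, 3)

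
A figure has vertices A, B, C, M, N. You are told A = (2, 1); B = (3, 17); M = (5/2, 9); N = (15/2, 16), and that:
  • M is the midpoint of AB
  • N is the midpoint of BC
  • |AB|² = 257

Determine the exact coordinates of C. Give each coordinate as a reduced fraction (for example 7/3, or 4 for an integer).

C = (12, 15)

1. C_x = 12  [C = 2·N−B = 2·(15/2, 16)−(3, 17)]
2. C_y = 15  [C = 2·N−B = 2·(15/2, 16)−(3, 17)]
   so C = (12, 15)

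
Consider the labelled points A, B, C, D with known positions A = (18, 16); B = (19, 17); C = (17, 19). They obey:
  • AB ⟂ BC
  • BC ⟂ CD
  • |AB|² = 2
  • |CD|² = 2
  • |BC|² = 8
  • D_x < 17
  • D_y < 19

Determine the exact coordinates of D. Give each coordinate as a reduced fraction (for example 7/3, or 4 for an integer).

1. D_x = 16  [[BC ⟂ CD ⇒ -2x+2y-4=0] ∩ [|D−(17, 19)|²=2]]
2. D_y = 18  [[BC ⟂ CD ⇒ -2x+2y-4=0] ∩ [|D−(17, 19)|²=2]]
   so D = (16, 18)

D = (16, 18)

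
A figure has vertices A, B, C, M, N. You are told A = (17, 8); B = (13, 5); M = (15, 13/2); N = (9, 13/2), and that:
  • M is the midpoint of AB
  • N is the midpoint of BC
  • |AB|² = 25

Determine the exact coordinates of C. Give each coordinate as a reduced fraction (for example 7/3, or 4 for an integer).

1. C_x = 5  [C = 2·N−B = 2·(9, 13/2)−(13, 5)]
2. C_y = 8  [C = 2·N−B = 2·(9, 13/2)−(13, 5)]
   so C = (5, 8)

C = (5, 8)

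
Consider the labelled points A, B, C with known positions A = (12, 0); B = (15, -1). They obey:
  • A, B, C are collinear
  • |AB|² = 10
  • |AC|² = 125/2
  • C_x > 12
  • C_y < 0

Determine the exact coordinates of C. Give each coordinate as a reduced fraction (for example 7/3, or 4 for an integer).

1. C_x = 39/2  [[A, B, C are collinear ⇒ 1x+3y-12=0] ∩ [|C−(12, 0)|²=125/2]]
2. C_y = -5/2  [[A, B, C are collinear ⇒ 1x+3y-12=0] ∩ [|C−(12, 0)|²=125/2]]
   so C = (39/2, -5/2)

C = (39/2, -5/2)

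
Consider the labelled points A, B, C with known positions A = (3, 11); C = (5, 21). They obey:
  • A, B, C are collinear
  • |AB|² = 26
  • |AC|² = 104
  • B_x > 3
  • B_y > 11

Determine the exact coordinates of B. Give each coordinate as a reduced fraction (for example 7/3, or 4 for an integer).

B = (4, 16)

1. B_x = 4  [[A, B, C are collinear ⇒ 10x-2y-8=0] ∩ [|B−(3, 11)|²=26]]
2. B_y = 16  [[A, B, C are collinear ⇒ 10x-2y-8=0] ∩ [|B−(3, 11)|²=26]]
   so B = (4, 16)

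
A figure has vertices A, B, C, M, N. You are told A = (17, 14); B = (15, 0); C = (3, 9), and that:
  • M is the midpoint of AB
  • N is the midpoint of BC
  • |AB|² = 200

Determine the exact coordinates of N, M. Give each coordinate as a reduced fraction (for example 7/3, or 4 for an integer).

N = (9, 9/2)
M = (16, 7)

1. M_x = 16  [2·M = A+B = (17, 14)+(15, 0)]
2. M_y = 7  [2·M = A+B = (17, 14)+(15, 0)]
   so M = (16, 7)
3. N_x = 9  [2·N = B+C = (15, 0)+(3, 9)]
4. N_y = 9/2  [2·N = B+C = (15, 0)+(3, 9)]
   so N = (9, 9/2)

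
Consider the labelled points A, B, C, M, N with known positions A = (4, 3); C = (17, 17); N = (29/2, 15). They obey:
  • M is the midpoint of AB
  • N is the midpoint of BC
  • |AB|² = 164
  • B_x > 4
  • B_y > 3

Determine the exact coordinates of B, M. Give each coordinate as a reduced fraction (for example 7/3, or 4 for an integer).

1. B_x = 12  [B = 2·N−C = 2·(29/2, 15)−(17, 17)]
2. B_y = 13  [B = 2·N−C = 2·(29/2, 15)−(17, 17)]
   so B = (12, 13)
3. M_x = 8  [2·M = A+B = (4, 3)+(12, 13)]
4. M_y = 8  [2·M = A+B = (4, 3)+(12, 13)]
   so M = (8, 8)

B = (12, 13)
M = (8, 8)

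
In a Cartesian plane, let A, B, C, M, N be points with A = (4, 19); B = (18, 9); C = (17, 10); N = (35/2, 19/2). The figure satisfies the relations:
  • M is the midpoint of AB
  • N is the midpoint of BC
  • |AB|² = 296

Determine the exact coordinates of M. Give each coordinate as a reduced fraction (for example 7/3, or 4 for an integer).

M = (11, 14)

1. M_x = 11  [2·M = A+B = (4, 19)+(18, 9)]
2. M_y = 14  [2·M = A+B = (4, 19)+(18, 9)]
   so M = (11, 14)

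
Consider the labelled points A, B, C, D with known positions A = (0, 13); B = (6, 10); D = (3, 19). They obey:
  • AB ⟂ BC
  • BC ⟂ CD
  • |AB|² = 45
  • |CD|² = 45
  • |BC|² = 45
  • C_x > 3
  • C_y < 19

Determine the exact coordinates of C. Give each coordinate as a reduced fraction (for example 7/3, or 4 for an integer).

1. C_x = 9  [[AB ⟂ BC ⇒ 6x-3y-6=0] ∩ [|C−(3, 19)|²=45]]
2. C_y = 16  [[AB ⟂ BC ⇒ 6x-3y-6=0] ∩ [|C−(3, 19)|²=45]]
   so C = (9, 16)

C = (9, 16)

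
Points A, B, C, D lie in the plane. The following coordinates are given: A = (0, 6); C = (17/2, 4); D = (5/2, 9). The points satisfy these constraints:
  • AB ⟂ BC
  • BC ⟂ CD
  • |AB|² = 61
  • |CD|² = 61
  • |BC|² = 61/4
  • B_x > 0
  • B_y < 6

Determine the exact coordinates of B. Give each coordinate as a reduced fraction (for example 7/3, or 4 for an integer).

1. B_x = 6  [[BC ⟂ CD ⇒ 6x-5y-31=0] ∩ [|B−(0, 6)|²=61]]
2. B_y = 1  [[BC ⟂ CD ⇒ 6x-5y-31=0] ∩ [|B−(0, 6)|²=61]]
   so B = (6, 1)

B = (6, 1)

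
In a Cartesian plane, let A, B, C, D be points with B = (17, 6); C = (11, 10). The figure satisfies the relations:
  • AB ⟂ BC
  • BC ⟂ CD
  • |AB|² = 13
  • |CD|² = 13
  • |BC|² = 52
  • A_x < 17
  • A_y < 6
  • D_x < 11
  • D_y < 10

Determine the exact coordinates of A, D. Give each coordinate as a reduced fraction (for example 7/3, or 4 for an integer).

A = (15, 3)
D = (9, 7)

1. A_x = 15  [[AB ⟂ BC ⇒ 6x-4y-78=0] ∩ [|A−(17, 6)|²=13]]
2. A_y = 3  [[AB ⟂ BC ⇒ 6x-4y-78=0] ∩ [|A−(17, 6)|²=13]]
   so A = (15, 3)
3. D_x = 9  [[BC ⟂ CD ⇒ -6x+4y+26=0] ∩ [|D−(11, 10)|²=13]]
4. D_y = 7  [[BC ⟂ CD ⇒ -6x+4y+26=0] ∩ [|D−(11, 10)|²=13]]
   so D = (9, 7)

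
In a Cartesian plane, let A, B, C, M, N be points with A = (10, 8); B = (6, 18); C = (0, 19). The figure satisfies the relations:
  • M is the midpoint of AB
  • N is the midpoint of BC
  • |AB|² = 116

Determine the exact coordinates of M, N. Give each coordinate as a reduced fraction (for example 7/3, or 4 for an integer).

1. M_x = 8  [2·M = A+B = (10, 8)+(6, 18)]
2. M_y = 13  [2·M = A+B = (10, 8)+(6, 18)]
   so M = (8, 13)
3. N_x = 3  [2·N = B+C = (6, 18)+(0, 19)]
4. N_y = 37/2  [2·N = B+C = (6, 18)+(0, 19)]
   so N = (3, 37/2)

M = (8, 13)
N = (3, 37/2)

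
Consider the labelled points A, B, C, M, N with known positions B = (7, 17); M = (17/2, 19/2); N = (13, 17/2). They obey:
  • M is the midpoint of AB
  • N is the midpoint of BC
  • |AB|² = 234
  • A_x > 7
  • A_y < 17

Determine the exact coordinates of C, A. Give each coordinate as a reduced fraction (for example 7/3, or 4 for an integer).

1. A_x = 10  [A = 2·M−B = 2·(17/2, 19/2)−(7, 17)]
2. A_y = 2  [A = 2·M−B = 2·(17/2, 19/2)−(7, 17)]
   so A = (10, 2)
3. C_x = 19  [C = 2·N−B = 2·(13, 17/2)−(7, 17)]
4. C_y = 0  [C = 2·N−B = 2·(13, 17/2)−(7, 17)]
   so C = (19, 0)

C = (19, 0)
A = (10, 2)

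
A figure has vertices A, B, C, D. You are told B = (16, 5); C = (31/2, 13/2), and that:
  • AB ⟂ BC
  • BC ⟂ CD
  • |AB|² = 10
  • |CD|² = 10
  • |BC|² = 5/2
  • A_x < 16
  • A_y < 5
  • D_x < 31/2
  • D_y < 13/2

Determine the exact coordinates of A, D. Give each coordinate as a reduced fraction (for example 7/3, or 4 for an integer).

A = (13, 4)
D = (25/2, 11/2)

1. A_x = 13  [[AB ⟂ BC ⇒ 1/2x-3/2y-1/2=0] ∩ [|A−(16, 5)|²=10]]
2. A_y = 4  [[AB ⟂ BC ⇒ 1/2x-3/2y-1/2=0] ∩ [|A−(16, 5)|²=10]]
   so A = (13, 4)
3. D_x = 25/2  [[BC ⟂ CD ⇒ -1/2x+3/2y-2=0] ∩ [|D−(31/2, 13/2)|²=10]]
4. D_y = 11/2  [[BC ⟂ CD ⇒ -1/2x+3/2y-2=0] ∩ [|D−(31/2, 13/2)|²=10]]
   so D = (25/2, 11/2)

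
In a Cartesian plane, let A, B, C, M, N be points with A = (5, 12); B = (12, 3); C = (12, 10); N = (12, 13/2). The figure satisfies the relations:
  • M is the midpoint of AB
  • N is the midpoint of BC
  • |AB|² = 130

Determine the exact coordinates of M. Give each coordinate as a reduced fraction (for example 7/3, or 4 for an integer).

1. M_x = 17/2  [2·M = A+B = (5, 12)+(12, 3)]
2. M_y = 15/2  [2·M = A+B = (5, 12)+(12, 3)]
   so M = (17/2, 15/2)

M = (17/2, 15/2)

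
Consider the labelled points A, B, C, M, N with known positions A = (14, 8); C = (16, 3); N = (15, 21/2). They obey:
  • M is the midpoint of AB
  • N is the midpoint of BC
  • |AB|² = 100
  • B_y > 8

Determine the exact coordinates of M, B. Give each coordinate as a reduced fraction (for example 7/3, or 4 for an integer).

M = (14, 13)
B = (14, 18)

1. B_x = 14  [B = 2·N−C = 2·(15, 21/2)−(16, 3)]
2. B_y = 18  [B = 2·N−C = 2·(15, 21/2)−(16, 3)]
   so B = (14, 18)
3. M_x = 14  [2·M = A+B = (14, 8)+(14, 18)]
4. M_y = 13  [2·M = A+B = (14, 8)+(14, 18)]
   so M = (14, 13)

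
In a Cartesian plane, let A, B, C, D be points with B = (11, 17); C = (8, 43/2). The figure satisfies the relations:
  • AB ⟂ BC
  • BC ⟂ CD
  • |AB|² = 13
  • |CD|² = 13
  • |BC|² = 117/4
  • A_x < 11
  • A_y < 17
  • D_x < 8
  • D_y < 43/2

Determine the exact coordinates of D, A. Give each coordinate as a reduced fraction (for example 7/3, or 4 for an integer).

1. D_x = 5  [[BC ⟂ CD ⇒ -3x+9/2y-291/4=0] ∩ [|D−(8, 43/2)|²=13]]
2. D_y = 39/2  [[BC ⟂ CD ⇒ -3x+9/2y-291/4=0] ∩ [|D−(8, 43/2)|²=13]]
   so D = (5, 39/2)
3. A_x = 8  [[AB ⟂ BC ⇒ 3x-9/2y+87/2=0] ∩ [|A−(11, 17)|²=13]]
4. A_y = 15  [[AB ⟂ BC ⇒ 3x-9/2y+87/2=0] ∩ [|A−(11, 17)|²=13]]
   so A = (8, 15)

D = (5, 39/2)
A = (8, 15)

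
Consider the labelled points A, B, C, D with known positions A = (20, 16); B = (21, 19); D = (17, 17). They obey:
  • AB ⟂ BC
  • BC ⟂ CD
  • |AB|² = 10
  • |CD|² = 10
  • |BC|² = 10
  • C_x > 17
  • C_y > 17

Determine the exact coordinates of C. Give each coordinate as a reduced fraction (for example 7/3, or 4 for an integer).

1. C_x = 18  [[AB ⟂ BC ⇒ 1x+3y-78=0] ∩ [|C−(17, 17)|²=10]]
2. C_y = 20  [[AB ⟂ BC ⇒ 1x+3y-78=0] ∩ [|C−(17, 17)|²=10]]
   so C = (18, 20)

C = (18, 20)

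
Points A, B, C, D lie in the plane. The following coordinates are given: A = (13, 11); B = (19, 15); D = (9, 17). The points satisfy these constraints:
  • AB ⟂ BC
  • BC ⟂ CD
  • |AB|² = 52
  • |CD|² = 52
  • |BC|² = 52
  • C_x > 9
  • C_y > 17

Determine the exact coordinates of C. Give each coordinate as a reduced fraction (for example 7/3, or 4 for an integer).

1. C_x = 15  [[AB ⟂ BC ⇒ 6x+4y-174=0] ∩ [|C−(9, 17)|²=52]]
2. C_y = 21  [[AB ⟂ BC ⇒ 6x+4y-174=0] ∩ [|C−(9, 17)|²=52]]
   so C = (15, 21)

C = (15, 21)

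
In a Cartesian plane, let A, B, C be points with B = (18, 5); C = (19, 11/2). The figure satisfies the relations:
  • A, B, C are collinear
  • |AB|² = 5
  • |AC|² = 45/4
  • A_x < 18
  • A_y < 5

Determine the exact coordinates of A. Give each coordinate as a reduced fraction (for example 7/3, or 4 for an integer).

A = (16, 4)

1. A_x = 16  [[A, B, C are collinear ⇒ -1/2x+1y+4=0] ∩ [|A−(18, 5)|²=5]]
2. A_y = 4  [[A, B, C are collinear ⇒ -1/2x+1y+4=0] ∩ [|A−(18, 5)|²=5]]
   so A = (16, 4)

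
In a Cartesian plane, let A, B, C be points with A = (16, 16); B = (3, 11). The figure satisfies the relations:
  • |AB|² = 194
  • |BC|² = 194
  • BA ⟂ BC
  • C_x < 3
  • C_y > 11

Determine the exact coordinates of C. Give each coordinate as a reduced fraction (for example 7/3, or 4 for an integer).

C = (-2, 24)

1. C_x = -2  [[BA ⟂ BC ⇒ 13x+5y-94=0] ∩ [|C−(3, 11)|²=194]]
2. C_y = 24  [[BA ⟂ BC ⇒ 13x+5y-94=0] ∩ [|C−(3, 11)|²=194]]
   so C = (-2, 24)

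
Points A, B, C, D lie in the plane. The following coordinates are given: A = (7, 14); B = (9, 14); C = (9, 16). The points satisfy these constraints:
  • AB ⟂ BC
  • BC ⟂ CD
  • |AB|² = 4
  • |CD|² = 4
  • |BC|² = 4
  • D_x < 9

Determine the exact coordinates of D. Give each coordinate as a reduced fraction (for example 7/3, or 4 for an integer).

D = (7, 16)

1. D_x = 7  [[BC ⟂ CD ⇒ 2y-32=0] ∩ [|D−(9, 16)|²=4]]
2. D_y = 16  [[BC ⟂ CD ⇒ 2y-32=0] ∩ [|D−(9, 16)|²=4]]
   so D = (7, 16)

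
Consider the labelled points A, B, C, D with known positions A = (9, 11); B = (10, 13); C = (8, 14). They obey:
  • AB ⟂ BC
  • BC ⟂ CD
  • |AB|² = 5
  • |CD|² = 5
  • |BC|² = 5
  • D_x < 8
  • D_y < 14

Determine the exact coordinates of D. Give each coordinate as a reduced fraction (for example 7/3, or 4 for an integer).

D = (7, 12)

1. D_x = 7  [[BC ⟂ CD ⇒ -2x+1y+2=0] ∩ [|D−(8, 14)|²=5]]
2. D_y = 12  [[BC ⟂ CD ⇒ -2x+1y+2=0] ∩ [|D−(8, 14)|²=5]]
   so D = (7, 12)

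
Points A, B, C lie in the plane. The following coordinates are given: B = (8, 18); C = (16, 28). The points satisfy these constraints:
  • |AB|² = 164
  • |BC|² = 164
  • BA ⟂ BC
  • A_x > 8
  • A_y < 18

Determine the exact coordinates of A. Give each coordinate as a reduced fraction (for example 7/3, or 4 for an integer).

1. A_x = 18  [[BA ⟂ BC ⇒ 8x+10y-244=0] ∩ [|A−(8, 18)|²=164]]
2. A_y = 10  [[BA ⟂ BC ⇒ 8x+10y-244=0] ∩ [|A−(8, 18)|²=164]]
   so A = (18, 10)

A = (18, 10)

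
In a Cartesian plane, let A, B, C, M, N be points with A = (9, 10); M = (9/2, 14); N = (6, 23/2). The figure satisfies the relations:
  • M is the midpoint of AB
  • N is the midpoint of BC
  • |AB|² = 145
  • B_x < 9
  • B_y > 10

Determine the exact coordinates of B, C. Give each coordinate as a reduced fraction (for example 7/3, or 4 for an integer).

B = (0, 18)
C = (12, 5)

1. B_x = 0  [B = 2·M−A = 2·(9/2, 14)−(9, 10)]
2. B_y = 18  [B = 2·M−A = 2·(9/2, 14)−(9, 10)]
   so B = (0, 18)
3. C_x = 12  [C = 2·N−B = 2·(6, 23/2)−(0, 18)]
4. C_y = 5  [C = 2·N−B = 2·(6, 23/2)−(0, 18)]
   so C = (12, 5)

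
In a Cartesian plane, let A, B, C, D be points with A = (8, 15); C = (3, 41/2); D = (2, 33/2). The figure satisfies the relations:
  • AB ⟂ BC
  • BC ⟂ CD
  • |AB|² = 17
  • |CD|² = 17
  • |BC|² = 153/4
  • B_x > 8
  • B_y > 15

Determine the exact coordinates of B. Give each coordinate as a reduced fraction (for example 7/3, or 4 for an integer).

B = (9, 19)

1. B_x = 9  [[BC ⟂ CD ⇒ 1x+4y-85=0] ∩ [|B−(8, 15)|²=17]]
2. B_y = 19  [[BC ⟂ CD ⇒ 1x+4y-85=0] ∩ [|B−(8, 15)|²=17]]
   so B = (9, 19)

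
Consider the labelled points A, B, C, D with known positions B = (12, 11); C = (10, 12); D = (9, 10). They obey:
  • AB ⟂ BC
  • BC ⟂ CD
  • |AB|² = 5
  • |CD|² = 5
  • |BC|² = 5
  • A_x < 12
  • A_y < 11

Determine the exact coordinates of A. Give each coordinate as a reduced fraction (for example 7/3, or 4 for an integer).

A = (11, 9)

1. A_x = 11  [[AB ⟂ BC ⇒ 2x-1y-13=0] ∩ [|A−(12, 11)|²=5]]
2. A_y = 9  [[AB ⟂ BC ⇒ 2x-1y-13=0] ∩ [|A−(12, 11)|²=5]]
   so A = (11, 9)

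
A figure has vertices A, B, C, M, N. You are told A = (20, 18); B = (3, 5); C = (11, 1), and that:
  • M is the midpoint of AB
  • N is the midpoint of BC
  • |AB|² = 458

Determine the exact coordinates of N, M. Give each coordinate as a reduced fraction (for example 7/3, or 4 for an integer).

1. M_x = 23/2  [2·M = A+B = (20, 18)+(3, 5)]
2. M_y = 23/2  [2·M = A+B = (20, 18)+(3, 5)]
   so M = (23/2, 23/2)
3. N_x = 7  [2·N = B+C = (3, 5)+(11, 1)]
4. N_y = 3  [2·N = B+C = (3, 5)+(11, 1)]
   so N = (7, 3)

N = (7, 3)
M = (23/2, 23/2)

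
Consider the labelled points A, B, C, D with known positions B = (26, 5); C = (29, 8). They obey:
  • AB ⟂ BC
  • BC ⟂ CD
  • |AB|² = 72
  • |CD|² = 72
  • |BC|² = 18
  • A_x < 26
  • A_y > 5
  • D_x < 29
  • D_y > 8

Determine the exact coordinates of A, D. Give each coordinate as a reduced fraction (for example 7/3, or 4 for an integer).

A = (20, 11)
D = (23, 14)

1. A_x = 20  [[AB ⟂ BC ⇒ -3x-3y+93=0] ∩ [|A−(26, 5)|²=72]]
2. A_y = 11  [[AB ⟂ BC ⇒ -3x-3y+93=0] ∩ [|A−(26, 5)|²=72]]
   so A = (20, 11)
3. D_x = 23  [[BC ⟂ CD ⇒ 3x+3y-111=0] ∩ [|D−(29, 8)|²=72]]
4. D_y = 14  [[BC ⟂ CD ⇒ 3x+3y-111=0] ∩ [|D−(29, 8)|²=72]]
   so D = (23, 14)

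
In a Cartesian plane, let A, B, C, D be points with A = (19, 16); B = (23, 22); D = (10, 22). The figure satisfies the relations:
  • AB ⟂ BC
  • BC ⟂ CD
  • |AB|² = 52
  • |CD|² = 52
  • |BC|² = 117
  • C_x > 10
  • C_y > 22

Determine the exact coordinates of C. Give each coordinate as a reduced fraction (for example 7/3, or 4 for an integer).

1. C_x = 14  [[AB ⟂ BC ⇒ 4x+6y-224=0] ∩ [|C−(10, 22)|²=52]]
2. C_y = 28  [[AB ⟂ BC ⇒ 4x+6y-224=0] ∩ [|C−(10, 22)|²=52]]
   so C = (14, 28)

C = (14, 28)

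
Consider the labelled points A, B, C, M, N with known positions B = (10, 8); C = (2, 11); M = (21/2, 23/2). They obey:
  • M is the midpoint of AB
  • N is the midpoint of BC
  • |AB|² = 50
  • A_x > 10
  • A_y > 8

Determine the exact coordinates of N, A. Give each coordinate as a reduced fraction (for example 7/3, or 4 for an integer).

N = (6, 19/2)
A = (11, 15)

1. A_x = 11  [A = 2·M−B = 2·(21/2, 23/2)−(10, 8)]
2. A_y = 15  [A = 2·M−B = 2·(21/2, 23/2)−(10, 8)]
   so A = (11, 15)
3. N_x = 6  [2·N = B+C = (10, 8)+(2, 11)]
4. N_y = 19/2  [2·N = B+C = (10, 8)+(2, 11)]
   so N = (6, 19/2)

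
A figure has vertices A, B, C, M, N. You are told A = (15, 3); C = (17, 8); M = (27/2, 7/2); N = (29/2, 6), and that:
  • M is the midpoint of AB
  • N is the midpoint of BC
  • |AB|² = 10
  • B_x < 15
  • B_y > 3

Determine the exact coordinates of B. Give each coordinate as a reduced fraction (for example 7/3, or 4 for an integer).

B = (12, 4)

1. B_x = 12  [B = 2·M−A = 2·(27/2, 7/2)−(15, 3)]
2. B_y = 4  [B = 2·M−A = 2·(27/2, 7/2)−(15, 3)]
   so B = (12, 4)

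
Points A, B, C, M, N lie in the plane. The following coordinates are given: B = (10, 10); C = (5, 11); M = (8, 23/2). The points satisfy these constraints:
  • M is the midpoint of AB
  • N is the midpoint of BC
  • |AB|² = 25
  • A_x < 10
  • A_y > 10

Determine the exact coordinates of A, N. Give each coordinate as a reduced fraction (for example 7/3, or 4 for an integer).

A = (6, 13)
N = (15/2, 21/2)

1. A_x = 6  [A = 2·M−B = 2·(8, 23/2)−(10, 10)]
2. A_y = 13  [A = 2·M−B = 2·(8, 23/2)−(10, 10)]
   so A = (6, 13)
3. N_x = 15/2  [2·N = B+C = (10, 10)+(5, 11)]
4. N_y = 21/2  [2·N = B+C = (10, 10)+(5, 11)]
   so N = (15/2, 21/2)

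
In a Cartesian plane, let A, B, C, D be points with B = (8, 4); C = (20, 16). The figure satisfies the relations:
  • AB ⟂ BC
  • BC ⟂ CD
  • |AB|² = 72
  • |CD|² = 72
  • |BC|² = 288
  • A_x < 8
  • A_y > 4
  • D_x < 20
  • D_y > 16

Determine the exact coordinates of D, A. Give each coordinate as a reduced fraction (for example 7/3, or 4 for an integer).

1. D_x = 14  [[BC ⟂ CD ⇒ 12x+12y-432=0] ∩ [|D−(20, 16)|²=72]]
2. D_y = 22  [[BC ⟂ CD ⇒ 12x+12y-432=0] ∩ [|D−(20, 16)|²=72]]
   so D = (14, 22)
3. A_x = 2  [[AB ⟂ BC ⇒ -12x-12y+144=0] ∩ [|A−(8, 4)|²=72]]
4. A_y = 10  [[AB ⟂ BC ⇒ -12x-12y+144=0] ∩ [|A−(8, 4)|²=72]]
   so A = (2, 10)

D = (14, 22)
A = (2, 10)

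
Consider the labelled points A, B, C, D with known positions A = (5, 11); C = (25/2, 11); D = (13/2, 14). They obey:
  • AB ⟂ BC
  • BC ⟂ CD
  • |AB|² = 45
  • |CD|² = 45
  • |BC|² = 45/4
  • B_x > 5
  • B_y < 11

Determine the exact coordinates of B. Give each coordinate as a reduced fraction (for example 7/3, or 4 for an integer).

1. B_x = 11  [[BC ⟂ CD ⇒ 6x-3y-42=0] ∩ [|B−(5, 11)|²=45]]
2. B_y = 8  [[BC ⟂ CD ⇒ 6x-3y-42=0] ∩ [|B−(5, 11)|²=45]]
   so B = (11, 8)

B = (11, 8)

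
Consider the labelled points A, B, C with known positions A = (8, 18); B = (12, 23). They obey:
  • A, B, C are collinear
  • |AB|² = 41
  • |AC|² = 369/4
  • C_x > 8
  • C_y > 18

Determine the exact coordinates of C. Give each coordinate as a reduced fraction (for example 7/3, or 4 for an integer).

1. C_x = 14  [[A, B, C are collinear ⇒ -5x+4y-32=0] ∩ [|C−(8, 18)|²=369/4]]
2. C_y = 51/2  [[A, B, C are collinear ⇒ -5x+4y-32=0] ∩ [|C−(8, 18)|²=369/4]]
   so C = (14, 51/2)

C = (14, 51/2)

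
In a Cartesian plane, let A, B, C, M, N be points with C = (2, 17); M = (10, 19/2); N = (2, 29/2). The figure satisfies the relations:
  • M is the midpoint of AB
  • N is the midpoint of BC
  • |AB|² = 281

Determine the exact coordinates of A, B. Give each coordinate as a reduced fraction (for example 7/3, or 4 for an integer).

1. B_x = 2  [B = 2·N−C = 2·(2, 29/2)−(2, 17)]
2. B_y = 12  [B = 2·N−C = 2·(2, 29/2)−(2, 17)]
   so B = (2, 12)
3. A_x = 18  [A = 2·M−B = 2·(10, 19/2)−(2, 12)]
4. A_y = 7  [A = 2·M−B = 2·(10, 19/2)−(2, 12)]
   so A = (18, 7)

A = (18, 7)
B = (2, 12)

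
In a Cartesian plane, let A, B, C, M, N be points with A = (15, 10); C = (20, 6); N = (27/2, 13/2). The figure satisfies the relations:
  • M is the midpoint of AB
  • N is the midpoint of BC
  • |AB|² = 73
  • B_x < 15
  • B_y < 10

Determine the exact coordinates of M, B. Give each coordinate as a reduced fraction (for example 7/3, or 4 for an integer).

M = (11, 17/2)
B = (7, 7)

1. B_x = 7  [B = 2·N−C = 2·(27/2, 13/2)−(20, 6)]
2. B_y = 7  [B = 2·N−C = 2·(27/2, 13/2)−(20, 6)]
   so B = (7, 7)
3. M_x = 11  [2·M = A+B = (15, 10)+(7, 7)]
4. M_y = 17/2  [2·M = A+B = (15, 10)+(7, 7)]
   so M = (11, 17/2)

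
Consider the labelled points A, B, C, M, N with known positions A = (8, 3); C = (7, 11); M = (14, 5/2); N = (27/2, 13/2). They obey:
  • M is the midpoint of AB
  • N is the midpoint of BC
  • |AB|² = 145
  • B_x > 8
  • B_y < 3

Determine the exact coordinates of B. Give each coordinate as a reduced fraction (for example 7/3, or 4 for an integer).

1. B_x = 20  [B = 2·M−A = 2·(14, 5/2)−(8, 3)]
2. B_y = 2  [B = 2·M−A = 2·(14, 5/2)−(8, 3)]
   so B = (20, 2)

B = (20, 2)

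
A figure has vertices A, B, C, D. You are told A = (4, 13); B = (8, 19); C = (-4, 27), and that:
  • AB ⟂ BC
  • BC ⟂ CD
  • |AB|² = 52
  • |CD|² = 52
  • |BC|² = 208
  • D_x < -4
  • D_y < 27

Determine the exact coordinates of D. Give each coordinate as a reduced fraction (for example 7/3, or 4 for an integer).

1. D_x = -8  [[BC ⟂ CD ⇒ -12x+8y-264=0] ∩ [|D−(-4, 27)|²=52]]
2. D_y = 21  [[BC ⟂ CD ⇒ -12x+8y-264=0] ∩ [|D−(-4, 27)|²=52]]
   so D = (-8, 21)

D = (-8, 21)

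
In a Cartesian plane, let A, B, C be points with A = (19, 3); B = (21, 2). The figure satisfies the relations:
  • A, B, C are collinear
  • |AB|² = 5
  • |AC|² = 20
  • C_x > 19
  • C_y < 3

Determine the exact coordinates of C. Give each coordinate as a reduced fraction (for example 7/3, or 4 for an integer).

C = (23, 1)

1. C_x = 23  [[A, B, C are collinear ⇒ 1x+2y-25=0] ∩ [|C−(19, 3)|²=20]]
2. C_y = 1  [[A, B, C are collinear ⇒ 1x+2y-25=0] ∩ [|C−(19, 3)|²=20]]
   so C = (23, 1)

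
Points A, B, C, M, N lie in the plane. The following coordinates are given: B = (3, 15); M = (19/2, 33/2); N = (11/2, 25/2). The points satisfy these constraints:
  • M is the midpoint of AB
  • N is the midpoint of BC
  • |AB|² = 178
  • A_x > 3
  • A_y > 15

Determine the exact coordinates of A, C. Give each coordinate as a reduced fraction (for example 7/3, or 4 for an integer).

1. A_x = 16  [A = 2·M−B = 2·(19/2, 33/2)−(3, 15)]
2. A_y = 18  [A = 2·M−B = 2·(19/2, 33/2)−(3, 15)]
   so A = (16, 18)
3. C_x = 8  [C = 2·N−B = 2·(11/2, 25/2)−(3, 15)]
4. C_y = 10  [C = 2·N−B = 2·(11/2, 25/2)−(3, 15)]
   so C = (8, 10)

A = (16, 18)
C = (8, 10)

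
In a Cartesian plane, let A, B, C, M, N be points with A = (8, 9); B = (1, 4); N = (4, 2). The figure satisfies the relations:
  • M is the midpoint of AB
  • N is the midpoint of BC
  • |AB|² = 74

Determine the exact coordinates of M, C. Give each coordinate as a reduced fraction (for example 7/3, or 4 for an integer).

M = (9/2, 13/2)
C = (7, 0)

1. M_x = 9/2  [2·M = A+B = (8, 9)+(1, 4)]
2. M_y = 13/2  [2·M = A+B = (8, 9)+(1, 4)]
   so M = (9/2, 13/2)
3. C_x = 7  [C = 2·N−B = 2·(4, 2)−(1, 4)]
4. C_y = 0  [C = 2·N−B = 2·(4, 2)−(1, 4)]
   so C = (7, 0)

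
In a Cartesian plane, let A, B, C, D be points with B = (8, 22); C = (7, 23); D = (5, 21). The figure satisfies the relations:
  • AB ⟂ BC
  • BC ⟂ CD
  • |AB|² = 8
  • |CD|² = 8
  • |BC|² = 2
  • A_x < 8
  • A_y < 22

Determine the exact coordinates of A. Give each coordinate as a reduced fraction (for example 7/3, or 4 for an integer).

1. A_x = 6  [[AB ⟂ BC ⇒ 1x-1y+14=0] ∩ [|A−(8, 22)|²=8]]
2. A_y = 20  [[AB ⟂ BC ⇒ 1x-1y+14=0] ∩ [|A−(8, 22)|²=8]]
   so A = (6, 20)

A = (6, 20)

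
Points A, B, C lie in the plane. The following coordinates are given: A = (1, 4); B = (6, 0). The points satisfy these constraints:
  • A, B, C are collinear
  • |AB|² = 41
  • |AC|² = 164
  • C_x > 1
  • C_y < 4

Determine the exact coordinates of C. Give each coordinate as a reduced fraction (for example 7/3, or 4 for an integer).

C = (11, -4)

1. C_x = 11  [[A, B, C are collinear ⇒ 4x+5y-24=0] ∩ [|C−(1, 4)|²=164]]
2. C_y = -4  [[A, B, C are collinear ⇒ 4x+5y-24=0] ∩ [|C−(1, 4)|²=164]]
   so C = (11, -4)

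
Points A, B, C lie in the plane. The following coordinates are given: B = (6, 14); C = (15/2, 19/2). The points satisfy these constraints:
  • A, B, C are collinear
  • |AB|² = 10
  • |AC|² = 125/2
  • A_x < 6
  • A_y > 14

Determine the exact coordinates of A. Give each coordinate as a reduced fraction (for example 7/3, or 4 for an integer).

A = (5, 17)

1. A_x = 5  [[A, B, C are collinear ⇒ 9/2x+3/2y-48=0] ∩ [|A−(6, 14)|²=10]]
2. A_y = 17  [[A, B, C are collinear ⇒ 9/2x+3/2y-48=0] ∩ [|A−(6, 14)|²=10]]
   so A = (5, 17)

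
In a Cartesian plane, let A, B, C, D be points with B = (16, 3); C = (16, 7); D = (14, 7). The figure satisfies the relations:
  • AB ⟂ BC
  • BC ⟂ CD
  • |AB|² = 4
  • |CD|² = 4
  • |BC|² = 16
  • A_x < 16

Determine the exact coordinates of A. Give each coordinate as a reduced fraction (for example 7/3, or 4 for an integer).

A = (14, 3)

1. A_x = 14  [[AB ⟂ BC ⇒ -4y+12=0] ∩ [|A−(16, 3)|²=4]]
2. A_y = 3  [[AB ⟂ BC ⇒ -4y+12=0] ∩ [|A−(16, 3)|²=4]]
   so A = (14, 3)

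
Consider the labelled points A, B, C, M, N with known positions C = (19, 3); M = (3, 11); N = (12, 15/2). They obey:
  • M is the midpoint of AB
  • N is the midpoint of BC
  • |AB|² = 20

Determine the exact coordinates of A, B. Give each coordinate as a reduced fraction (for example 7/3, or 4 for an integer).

A = (1, 10)
B = (5, 12)

1. B_x = 5  [B = 2·N−C = 2·(12, 15/2)−(19, 3)]
2. B_y = 12  [B = 2·N−C = 2·(12, 15/2)−(19, 3)]
   so B = (5, 12)
3. A_x = 1  [A = 2·M−B = 2·(3, 11)−(5, 12)]
4. A_y = 10  [A = 2·M−B = 2·(3, 11)−(5, 12)]
   so A = (1, 10)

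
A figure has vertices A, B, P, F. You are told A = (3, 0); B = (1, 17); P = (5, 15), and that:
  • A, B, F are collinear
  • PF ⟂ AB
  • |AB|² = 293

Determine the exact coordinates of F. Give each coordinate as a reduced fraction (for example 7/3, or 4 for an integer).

F = (377/293, 4267/293)

1. F_x = 377/293  [[A, B, F are collinear ⇒ -17x-2y+51=0] ∩ [PF ⟂ AB ⇒ -2x+17y-245=0]]
2. F_y = 4267/293  [[A, B, F are collinear ⇒ -17x-2y+51=0] ∩ [PF ⟂ AB ⇒ -2x+17y-245=0]]
   so F = (377/293, 4267/293)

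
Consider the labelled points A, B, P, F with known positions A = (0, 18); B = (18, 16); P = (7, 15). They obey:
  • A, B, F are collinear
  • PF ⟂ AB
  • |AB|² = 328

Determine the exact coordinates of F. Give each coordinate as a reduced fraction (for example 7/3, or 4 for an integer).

F = (297/41, 705/41)

1. F_x = 297/41  [[A, B, F are collinear ⇒ 2x+18y-324=0] ∩ [PF ⟂ AB ⇒ 18x-2y-96=0]]
2. F_y = 705/41  [[A, B, F are collinear ⇒ 2x+18y-324=0] ∩ [PF ⟂ AB ⇒ 18x-2y-96=0]]
   so F = (297/41, 705/41)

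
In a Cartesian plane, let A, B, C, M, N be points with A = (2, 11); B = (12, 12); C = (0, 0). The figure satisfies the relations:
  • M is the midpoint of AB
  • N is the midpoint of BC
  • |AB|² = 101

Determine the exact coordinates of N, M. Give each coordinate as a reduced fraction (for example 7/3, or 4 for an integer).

1. M_x = 7  [2·M = A+B = (2, 11)+(12, 12)]
2. M_y = 23/2  [2·M = A+B = (2, 11)+(12, 12)]
   so M = (7, 23/2)
3. N_x = 6  [2·N = B+C = (12, 12)+(0, 0)]
4. N_y = 6  [2·N = B+C = (12, 12)+(0, 0)]
   so N = (6, 6)

N = (6, 6)
M = (7, 23/2)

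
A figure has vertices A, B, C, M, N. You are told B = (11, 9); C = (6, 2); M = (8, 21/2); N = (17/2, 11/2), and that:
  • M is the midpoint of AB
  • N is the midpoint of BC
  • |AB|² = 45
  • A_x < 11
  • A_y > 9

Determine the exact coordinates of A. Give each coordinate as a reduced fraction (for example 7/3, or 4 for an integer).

1. A_x = 5  [A = 2·M−B = 2·(8, 21/2)−(11, 9)]
2. A_y = 12  [A = 2·M−B = 2·(8, 21/2)−(11, 9)]
   so A = (5, 12)

A = (5, 12)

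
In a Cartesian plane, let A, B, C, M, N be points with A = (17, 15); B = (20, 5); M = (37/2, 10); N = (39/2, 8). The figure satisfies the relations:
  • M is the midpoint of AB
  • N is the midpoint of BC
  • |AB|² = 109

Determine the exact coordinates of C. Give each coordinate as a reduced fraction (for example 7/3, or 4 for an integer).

1. C_x = 19  [C = 2·N−B = 2·(39/2, 8)−(20, 5)]
2. C_y = 11  [C = 2·N−B = 2·(39/2, 8)−(20, 5)]
   so C = (19, 11)

C = (19, 11)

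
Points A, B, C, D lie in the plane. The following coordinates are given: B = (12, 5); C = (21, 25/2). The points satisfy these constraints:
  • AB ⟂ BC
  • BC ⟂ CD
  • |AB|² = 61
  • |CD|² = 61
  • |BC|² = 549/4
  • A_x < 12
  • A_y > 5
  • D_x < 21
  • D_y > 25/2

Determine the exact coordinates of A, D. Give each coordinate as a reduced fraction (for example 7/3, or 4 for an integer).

1. A_x = 7  [[AB ⟂ BC ⇒ -9x-15/2y+291/2=0] ∩ [|A−(12, 5)|²=61]]
2. A_y = 11  [[AB ⟂ BC ⇒ -9x-15/2y+291/2=0] ∩ [|A−(12, 5)|²=61]]
   so A = (7, 11)
3. D_x = 16  [[BC ⟂ CD ⇒ 9x+15/2y-1131/4=0] ∩ [|D−(21, 25/2)|²=61]]
4. D_y = 37/2  [[BC ⟂ CD ⇒ 9x+15/2y-1131/4=0] ∩ [|D−(21, 25/2)|²=61]]
   so D = (16, 37/2)

A = (7, 11)
D = (16, 37/2)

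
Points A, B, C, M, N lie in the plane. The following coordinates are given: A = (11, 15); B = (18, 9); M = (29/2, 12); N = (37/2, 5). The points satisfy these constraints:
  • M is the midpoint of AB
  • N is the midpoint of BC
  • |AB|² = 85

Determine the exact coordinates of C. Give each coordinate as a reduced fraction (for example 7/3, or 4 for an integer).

1. C_x = 19  [C = 2·N−B = 2·(37/2, 5)−(18, 9)]
2. C_y = 1  [C = 2·N−B = 2·(37/2, 5)−(18, 9)]
   so C = (19, 1)

C = (19, 1)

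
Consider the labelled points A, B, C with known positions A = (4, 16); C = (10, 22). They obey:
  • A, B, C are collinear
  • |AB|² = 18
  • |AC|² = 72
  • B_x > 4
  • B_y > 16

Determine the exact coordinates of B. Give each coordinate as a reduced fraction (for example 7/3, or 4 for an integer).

B = (7, 19)

1. B_x = 7  [[A, B, C are collinear ⇒ 6x-6y+72=0] ∩ [|B−(4, 16)|²=18]]
2. B_y = 19  [[A, B, C are collinear ⇒ 6x-6y+72=0] ∩ [|B−(4, 16)|²=18]]
   so B = (7, 19)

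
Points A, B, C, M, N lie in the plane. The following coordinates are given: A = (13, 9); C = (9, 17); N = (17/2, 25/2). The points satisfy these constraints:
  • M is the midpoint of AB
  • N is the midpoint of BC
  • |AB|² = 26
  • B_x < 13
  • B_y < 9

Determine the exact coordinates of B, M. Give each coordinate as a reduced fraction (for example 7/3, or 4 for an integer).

1. B_x = 8  [B = 2·N−C = 2·(17/2, 25/2)−(9, 17)]
2. B_y = 8  [B = 2·N−C = 2·(17/2, 25/2)−(9, 17)]
   so B = (8, 8)
3. M_x = 21/2  [2·M = A+B = (13, 9)+(8, 8)]
4. M_y = 17/2  [2·M = A+B = (13, 9)+(8, 8)]
   so M = (21/2, 17/2)

B = (8, 8)
M = (21/2, 17/2)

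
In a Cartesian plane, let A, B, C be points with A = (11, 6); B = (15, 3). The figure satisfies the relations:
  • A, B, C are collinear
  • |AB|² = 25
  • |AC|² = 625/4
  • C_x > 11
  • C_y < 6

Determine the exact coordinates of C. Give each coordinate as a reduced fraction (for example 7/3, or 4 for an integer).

C = (21, -3/2)

1. C_x = 21  [[A, B, C are collinear ⇒ 3x+4y-57=0] ∩ [|C−(11, 6)|²=625/4]]
2. C_y = -3/2  [[A, B, C are collinear ⇒ 3x+4y-57=0] ∩ [|C−(11, 6)|²=625/4]]
   so C = (21, -3/2)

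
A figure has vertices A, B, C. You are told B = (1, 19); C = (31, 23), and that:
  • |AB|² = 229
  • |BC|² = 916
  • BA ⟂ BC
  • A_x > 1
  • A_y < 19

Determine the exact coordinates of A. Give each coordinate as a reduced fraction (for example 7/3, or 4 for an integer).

A = (3, 4)

1. A_x = 3  [[BA ⟂ BC ⇒ 30x+4y-106=0] ∩ [|A−(1, 19)|²=229]]
2. A_y = 4  [[BA ⟂ BC ⇒ 30x+4y-106=0] ∩ [|A−(1, 19)|²=229]]
   so A = (3, 4)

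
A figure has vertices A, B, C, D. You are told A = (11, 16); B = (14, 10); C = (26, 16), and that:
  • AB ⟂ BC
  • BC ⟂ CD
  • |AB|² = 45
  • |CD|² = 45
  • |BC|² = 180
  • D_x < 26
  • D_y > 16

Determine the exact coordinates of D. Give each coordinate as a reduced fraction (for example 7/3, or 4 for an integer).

D = (23, 22)

1. D_x = 23  [[BC ⟂ CD ⇒ 12x+6y-408=0] ∩ [|D−(26, 16)|²=45]]
2. D_y = 22  [[BC ⟂ CD ⇒ 12x+6y-408=0] ∩ [|D−(26, 16)|²=45]]
   so D = (23, 22)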